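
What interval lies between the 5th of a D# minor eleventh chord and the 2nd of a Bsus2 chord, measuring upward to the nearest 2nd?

The 5th of D# minor eleventh is A#; the 2nd of Bsus2 is C#.
3 letter names make it a third; at 3 semitones (a half step narrower than major) the quality is minor.

minor third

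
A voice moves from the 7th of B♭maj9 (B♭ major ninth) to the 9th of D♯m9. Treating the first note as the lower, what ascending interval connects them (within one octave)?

The 7th of B♭maj9 (B♭ major ninth) is A; the 9th of D♯m9 is E♯.
From A to E♯: 8 semitones over a fifth = augmented.

A5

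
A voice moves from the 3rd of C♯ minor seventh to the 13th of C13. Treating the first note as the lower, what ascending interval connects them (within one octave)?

P4

The 3rd of C♯ minor seventh is E; the 13th of C13 is A.
From E to A is 5 semitones, exactly the perfect fourth.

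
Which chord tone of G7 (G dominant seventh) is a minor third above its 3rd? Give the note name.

G dominant seventh is spelled G, B, D, F.
The 3rd is B. A minor third above B is D.
D is the chord's 5th.

D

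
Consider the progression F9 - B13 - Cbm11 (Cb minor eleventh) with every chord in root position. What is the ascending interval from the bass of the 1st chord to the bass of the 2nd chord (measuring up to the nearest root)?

The roots are F and B.
F up to B is 6 semitones, a half step wider than a perfect fourth, so the interval is augmented.

augmented 4th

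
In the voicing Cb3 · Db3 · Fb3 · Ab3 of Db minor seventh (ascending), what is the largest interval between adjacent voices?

Adjacent intervals: Cb3→Db3 = major second; Db3→Fb3 = minor third; Fb3→Ab3 = major third.
The largest is Fb3 to Ab3, a major third (4 semitones).

major third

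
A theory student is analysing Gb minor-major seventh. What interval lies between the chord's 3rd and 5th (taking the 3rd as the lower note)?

The chord tones of Gb minor-major seventh are Gb-Bbb-Db-F.
The 3rd is Bbb and the 5th is Db.
Counting 3 letters and 4 half steps from Bbb gives a major third.

major third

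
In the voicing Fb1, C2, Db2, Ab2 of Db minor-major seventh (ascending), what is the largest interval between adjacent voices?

augmented fifth

Adjacent intervals: Fb1→C2 = augmented fifth; C2→Db2 = minor second; Db2→Ab2 = perfect fifth.
The largest is Fb1 to C2, an augmented fifth (8 semitones).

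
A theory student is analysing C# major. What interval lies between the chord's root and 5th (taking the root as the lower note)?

C# (C# major): C# E# G#.
That puts C# below G#.
Counting 5 letters and 7 half steps from C# gives a perfect fifth.

perfect fifth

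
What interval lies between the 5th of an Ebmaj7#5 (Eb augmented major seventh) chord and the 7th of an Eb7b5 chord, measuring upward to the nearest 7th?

diminished third

Ebmaj7#5 (Eb augmented major seventh) has B as its 5th, and Eb7b5 has Db as its 7th.
B up to Db is 2 semitones, a whole step narrower than a major third, so the interval is diminished.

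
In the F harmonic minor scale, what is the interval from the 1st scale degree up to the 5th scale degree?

F harmonic minor: F G Ab Bb C Db E.
So we need the interval from F up to C.
Counting 5 letters and 7 half steps from F gives a perfect fifth.

perfect fifth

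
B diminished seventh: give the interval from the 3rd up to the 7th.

Bdim7 is spelled B–D–F–Ab.
That puts D below Ab.
5 letter names make it a fifth; at 6 semitones (a half step narrower than perfect) the quality is diminished.

diminished 5th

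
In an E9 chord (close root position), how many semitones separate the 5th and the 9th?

7

The chord tones of E9 (E dominant ninth) are E G# B D F#.
B to F# is a perfect fifth: 7 semitones.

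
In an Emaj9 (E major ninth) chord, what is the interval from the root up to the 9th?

Emaj9 (E major ninth): E-G♯-B-D♯-F♯.
The root is E and the 9th is F♯.
From E to F♯ is 14 semitones, exactly the major ninth.

major 9th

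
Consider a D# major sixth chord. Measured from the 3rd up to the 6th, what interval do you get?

P4

D# major sixth: D# F## A# B#.
So we need the interval from F## up to B#.
F## up to B# spans 4 letter names and 5 semitones — a perfect fourth.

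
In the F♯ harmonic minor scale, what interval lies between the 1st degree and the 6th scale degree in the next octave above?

minor 13th

The scale runs F♯ G♯ A B C♯ D E♯.
That puts F♯ below D.
F♯ up to D is 20 semitones, a half step narrower than a major thirteenth, so the interval is minor.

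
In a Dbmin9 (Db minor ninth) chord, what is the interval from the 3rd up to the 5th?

major third

Dbm9 is spelled Db-Fb-Ab-Cb-Eb.
That puts Fb below Ab.
From Fb to Ab is 4 semitones, exactly the major third.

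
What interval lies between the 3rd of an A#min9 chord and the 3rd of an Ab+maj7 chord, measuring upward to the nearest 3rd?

The 3rd of A#min9 is C#; the 3rd of Ab+maj7 is C.
From C# to C: 11 semitones over an octave = diminished.

diminished 8th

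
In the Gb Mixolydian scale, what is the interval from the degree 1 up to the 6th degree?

Gb mixolydian: Gb Ab Bb Cb Db Eb Fb.
That puts Gb below Eb.
Gb up to Eb spans 6 letter names and 9 semitones — a major sixth.

major sixth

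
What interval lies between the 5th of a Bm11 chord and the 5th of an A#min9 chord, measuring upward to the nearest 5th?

M7

Bm11 has F# as its 5th, and A#min9 has E# as its 5th.
From F# to E# is 11 semitones, exactly the major seventh.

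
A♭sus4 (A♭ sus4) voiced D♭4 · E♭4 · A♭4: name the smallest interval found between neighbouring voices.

Adjacent intervals: D♭4→E♭4 = major second; E♭4→A♭4 = perfect fourth.
The smallest is D♭4 to E♭4, a major second (2 semitones).

major 2nd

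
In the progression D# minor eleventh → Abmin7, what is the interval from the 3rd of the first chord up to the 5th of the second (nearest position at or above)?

diminished seventh

D# minor eleventh has F# as its 3rd, and Abmin7 has Eb as its 5th.
7 letter names make it a seventh; at 9 semitones (a whole step narrower than major) the quality is diminished.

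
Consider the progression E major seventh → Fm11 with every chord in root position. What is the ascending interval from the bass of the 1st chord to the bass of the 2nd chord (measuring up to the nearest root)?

minor second

The roots are E and F.
From E to F: 1 semitone over a second = minor.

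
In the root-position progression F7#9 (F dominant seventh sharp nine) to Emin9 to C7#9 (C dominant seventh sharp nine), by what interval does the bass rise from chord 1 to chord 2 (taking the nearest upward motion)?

M7

The roots are F and E.
Counting 7 letters and 11 half steps from F gives a major seventh.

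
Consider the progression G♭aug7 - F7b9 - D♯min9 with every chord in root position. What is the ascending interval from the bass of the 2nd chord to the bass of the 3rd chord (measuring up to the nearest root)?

The roots are F and D♯.
F up to D♯ is 10 semitones, a half step wider than a major sixth, so the interval is augmented.

A6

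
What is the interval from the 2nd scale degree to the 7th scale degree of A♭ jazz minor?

Spelling A♭ jazz minor: A♭ B♭ C♭ D♭ E♭ F G.
So we need the interval from B♭ up to G.
Counting 6 letters and 9 half steps from B♭ gives a major sixth.

major sixth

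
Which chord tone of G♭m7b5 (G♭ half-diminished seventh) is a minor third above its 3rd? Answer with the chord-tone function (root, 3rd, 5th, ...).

5th

G♭ø (G♭ half-diminished seventh) is spelled G♭ B𝄫 D𝄫 F♭.
The 3rd is B𝄫. A minor third above B𝄫 is D𝄫.
D𝄫 is the chord's 5th.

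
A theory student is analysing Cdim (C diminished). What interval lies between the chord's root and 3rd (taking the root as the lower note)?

Spelling the chord: C–Eb–Gb.
The root is C and the 3rd is Eb.
From C to Eb: 3 semitones over a third = minor.

minor third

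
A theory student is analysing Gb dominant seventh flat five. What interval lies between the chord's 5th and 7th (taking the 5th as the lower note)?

major third

Gb7b5 (Gb dominant seventh flat five) is spelled Gb, Bb, Dbb, Fb.
5th = Dbb; 7th = Fb.
From Dbb to Fb is 4 semitones, exactly the major third.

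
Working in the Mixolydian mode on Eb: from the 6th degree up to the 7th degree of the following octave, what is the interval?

minor 9th

The scale runs Eb F G Ab Bb C Db.
That puts C below Db.
9 letter names make it a ninth; at 13 semitones (a half step narrower than major) the quality is minor.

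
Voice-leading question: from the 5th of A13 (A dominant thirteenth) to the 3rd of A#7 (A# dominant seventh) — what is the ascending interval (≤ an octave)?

augmented 6th

A13 (A dominant thirteenth) has E as its 5th, and A#7 (A# dominant seventh) has C## as its 3rd.
From E to C##: 10 semitones over a sixth = augmented.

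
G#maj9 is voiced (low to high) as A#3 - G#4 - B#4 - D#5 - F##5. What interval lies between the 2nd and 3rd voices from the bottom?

Those voices are G#4 and B#4.
From G# to B# is 4 semitones, exactly the major third.

major 3rd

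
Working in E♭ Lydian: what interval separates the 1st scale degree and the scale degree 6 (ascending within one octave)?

major sixth

The scale runs E♭ F G A B♭ C D.
So we need the interval from E♭ up to C.
Counting 6 letters and 9 half steps from E♭ gives a major sixth.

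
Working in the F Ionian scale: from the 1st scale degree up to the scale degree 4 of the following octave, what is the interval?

perfect eleventh

F major: F G A Bb C D E.
The 1st scale degree is F and the scale degree 4 (up an octave) is Bb.
From F to Bb is 17 semitones, exactly the perfect eleventh.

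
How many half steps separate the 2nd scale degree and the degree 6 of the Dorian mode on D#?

The scale is D# E# F# G# A# B# C#.
E# up to B# is a perfect fifth — 7 semitones.

7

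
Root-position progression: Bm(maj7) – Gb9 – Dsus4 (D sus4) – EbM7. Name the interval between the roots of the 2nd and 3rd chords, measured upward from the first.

A5

The roots are Gb and D.
5 letter names make it a fifth; at 8 semitones (a half step wider than perfect) the quality is augmented.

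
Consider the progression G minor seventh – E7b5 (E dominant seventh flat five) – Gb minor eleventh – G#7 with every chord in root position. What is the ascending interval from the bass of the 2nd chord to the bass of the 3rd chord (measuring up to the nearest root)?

diminished 3rd

The roots are E and Gb.
3 letter names make it a third; at 2 semitones (a whole step narrower than major) the quality is diminished.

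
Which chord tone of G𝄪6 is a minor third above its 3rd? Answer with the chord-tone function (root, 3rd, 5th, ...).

The chord tones of G𝄪6 are G𝄪–B𝄪–D𝄪–E𝄪.
The 3rd is B𝄪. A minor third above B𝄪 is D𝄪.
D𝄪 is the chord's 5th.

5th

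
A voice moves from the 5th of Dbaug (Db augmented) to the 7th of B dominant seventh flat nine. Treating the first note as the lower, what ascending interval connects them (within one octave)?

perfect 1st

Dbaug (Db augmented) has A as its 5th, and B dominant seventh flat nine has A as its 7th.
From A to A is 0 semitones, exactly the perfect unison.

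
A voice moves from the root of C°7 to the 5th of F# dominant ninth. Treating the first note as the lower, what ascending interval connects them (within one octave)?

The root of C°7 is C; the 5th of F# dominant ninth is C#.
C up to C# is 1 semitone, a half step wider than a perfect unison, so the interval is augmented.

augmented unison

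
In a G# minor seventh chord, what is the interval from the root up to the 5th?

The chord tones of G# minor seventh are G#–B–D#–F#.
The root is G# and the 5th is D#.
Counting 5 letters and 7 half steps from G# gives a perfect fifth.

perfect fifth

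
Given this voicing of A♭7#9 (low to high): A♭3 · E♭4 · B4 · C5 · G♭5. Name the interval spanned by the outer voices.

The outer voices are A♭3 and G♭5.
14 letter names make it a fourteenth; at 22 semitones (a half step narrower than major) the quality is minor.

m14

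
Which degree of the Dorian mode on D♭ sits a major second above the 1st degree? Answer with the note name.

The scale is D♭ E♭ F♭ G♭ A♭ B♭ C♭.
The 1st degree is D♭; a major second above that is E♭ — scale degree 2.

Eb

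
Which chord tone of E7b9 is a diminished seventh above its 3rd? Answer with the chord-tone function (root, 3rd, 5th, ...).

9th

Spelling the chord: E–G#–B–D–F.
The 3rd is G#. A diminished seventh above G# is F.
F is the chord's 9th.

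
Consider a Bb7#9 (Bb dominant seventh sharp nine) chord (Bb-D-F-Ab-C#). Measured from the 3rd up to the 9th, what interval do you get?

The 3rd is D and the 9th is C#.
D up to C# spans 7 letter names and 11 semitones — a major seventh.

major seventh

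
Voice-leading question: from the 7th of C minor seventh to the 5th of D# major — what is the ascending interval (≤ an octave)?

augmented seventh

C minor seventh has Bb as its 7th, and D# major has A# as its 5th.
From Bb to A#: 12 semitones over a seventh = augmented.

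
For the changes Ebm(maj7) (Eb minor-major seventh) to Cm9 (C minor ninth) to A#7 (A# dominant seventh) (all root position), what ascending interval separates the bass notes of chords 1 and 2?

The roots are Eb and C.
Eb up to C spans 6 letter names and 9 semitones — a major sixth.

M6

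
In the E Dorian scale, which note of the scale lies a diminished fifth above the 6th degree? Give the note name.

The scale is E F# G A B C# D.
The 6th degree is C#; a diminished fifth above that is G — scale degree 3.

G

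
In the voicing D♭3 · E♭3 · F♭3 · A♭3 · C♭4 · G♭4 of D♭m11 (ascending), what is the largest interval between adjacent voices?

Adjacent intervals: D♭3→E♭3 = major second; E♭3→F♭3 = minor second; F♭3→A♭3 = major third; A♭3→C♭4 = minor third; C♭4→G♭4 = perfect fifth.
The largest is C♭4 to G♭4, a perfect fifth (7 semitones).

perfect fifth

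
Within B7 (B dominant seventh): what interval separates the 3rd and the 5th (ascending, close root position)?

minor 3rd

The chord tones of B7 are B–D#–F#–A.
That puts D# below F#.
3 letter names make it a third; at 3 semitones (a half step narrower than major) the quality is minor.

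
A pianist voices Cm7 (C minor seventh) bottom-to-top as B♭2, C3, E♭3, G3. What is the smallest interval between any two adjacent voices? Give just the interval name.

major 2nd

Adjacent intervals: B♭2→C3 = major second; C3→E♭3 = minor third; E♭3→G3 = major third.
The smallest is B♭2 to C3, a major second (2 semitones).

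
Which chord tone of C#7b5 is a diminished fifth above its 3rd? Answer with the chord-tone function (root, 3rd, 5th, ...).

7th

Spelling the chord: C#-E#-G-B.
The 3rd is E#. A diminished fifth above E# is B.
B is the chord's 7th.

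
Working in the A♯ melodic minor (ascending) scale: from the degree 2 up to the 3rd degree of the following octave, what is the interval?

The scale runs A♯ B♯ C♯ D♯ E♯ F𝄪 G𝄪.
Degree 2 = B♯; degree 3 (up an octave) = C♯.
From B♯ to C♯: 13 semitones over a ninth = minor.

minor ninth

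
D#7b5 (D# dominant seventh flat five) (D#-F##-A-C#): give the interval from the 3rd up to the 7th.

The 3rd is F## and the 7th is C#.
5 letter names make it a fifth; at 6 semitones (a half step narrower than perfect) the quality is diminished.

diminished 5th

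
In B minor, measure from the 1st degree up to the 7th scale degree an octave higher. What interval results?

B natural minor: B C♯ D E F♯ G A.
So we need the interval from B up to A.
B up to A is 22 semitones, a half step narrower than a major fourteenth, so the interval is minor.

minor fourteenth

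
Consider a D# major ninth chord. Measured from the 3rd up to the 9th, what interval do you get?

minor seventh

Spelling the chord: D#–F##–A#–C##–E#.
That puts F## below E#.
F## up to E# is 10 semitones, a half step narrower than a major seventh, so the interval is minor.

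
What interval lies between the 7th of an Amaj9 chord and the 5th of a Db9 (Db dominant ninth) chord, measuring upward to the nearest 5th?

The 7th of Amaj9 is G#; the 5th of Db9 (Db dominant ninth) is Ab.
2 letter names make it a second; at 0 semitones (a whole step narrower than major) the quality is diminished.

diminished 2nd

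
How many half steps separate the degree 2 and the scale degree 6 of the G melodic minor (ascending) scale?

The scale is G A Bb C D E F#.
A up to E is a perfect fifth — 7 semitones.

7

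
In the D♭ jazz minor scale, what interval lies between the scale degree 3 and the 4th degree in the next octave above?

Spelling the D♭ jazz minor scale: D♭ E♭ F♭ G♭ A♭ B♭ C.
The scale degree 3 is F♭ and the scale degree 4 (up an octave) is G♭.
F♭ up to G♭ spans 9 letter names and 14 semitones — a major ninth.

M9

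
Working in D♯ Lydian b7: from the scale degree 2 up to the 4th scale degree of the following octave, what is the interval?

M10

Spelling D♯ Lydian b7: D♯ E♯ F𝄪 G𝄪 A♯ B♯ C♯.
That puts E♯ below G𝄪.
Counting 10 letters and 16 half steps from E♯ gives a major tenth.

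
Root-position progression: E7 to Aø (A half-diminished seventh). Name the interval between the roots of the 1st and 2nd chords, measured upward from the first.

perfect fourth

The roots are E and A.
Counting 4 letters and 5 half steps from E gives a perfect fourth.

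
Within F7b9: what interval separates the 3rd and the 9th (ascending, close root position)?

d7

Spelling the chord: F-A-C-Eb-Gb.
3rd = A; 9th = Gb.
7 letter names make it a seventh; at 9 semitones (a whole step narrower than major) the quality is diminished.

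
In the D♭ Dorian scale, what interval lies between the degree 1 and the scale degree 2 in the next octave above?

D♭ dorian: D♭ E♭ F♭ G♭ A♭ B♭ C♭.
So we need the interval from D♭ up to E♭.
D♭ up to E♭ spans 9 letter names and 14 semitones — a major ninth.

major ninth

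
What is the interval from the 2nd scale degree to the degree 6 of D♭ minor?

diminished fifth

D♭ natural minor: D♭ E♭ F♭ G♭ A♭ B𝄫 C♭.
That puts E♭ below B𝄫.
E♭ up to B𝄫 is 6 semitones, a half step narrower than a perfect fifth, so the interval is diminished.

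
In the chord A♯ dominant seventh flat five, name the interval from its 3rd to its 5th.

A♯ dominant seventh flat five is spelled A♯–C𝄪–E–G♯.
3rd = C𝄪; 5th = E.
From C𝄪 to E: 2 semitones over a third = diminished.

diminished third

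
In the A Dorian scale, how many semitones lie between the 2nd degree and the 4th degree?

3

The scale is A B C D E F♯ G.
B up to D is a minor third — 3 semitones.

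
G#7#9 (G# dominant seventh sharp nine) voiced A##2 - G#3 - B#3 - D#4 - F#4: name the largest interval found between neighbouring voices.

Adjacent intervals: A##2→G#3 = diminished seventh; G#3→B#3 = major third; B#3→D#4 = minor third; D#4→F#4 = minor third.
The largest is A##2 to G#3, a diminished seventh (9 semitones).

diminished seventh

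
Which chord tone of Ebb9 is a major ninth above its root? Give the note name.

Fb

The chord tones of Ebb9 are Ebb Gb Bbb Dbb Fb.
The root is Ebb. A major ninth above Ebb is Fb.
Fb is the chord's 9th.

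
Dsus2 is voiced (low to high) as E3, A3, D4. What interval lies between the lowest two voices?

Those voices are E3 and A3.
From E to A is 5 semitones, exactly the perfect fourth.

P4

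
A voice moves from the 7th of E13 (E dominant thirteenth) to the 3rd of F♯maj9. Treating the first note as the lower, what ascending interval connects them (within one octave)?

augmented fifth

E13 (E dominant thirteenth) has D as its 7th, and F♯maj9 has A♯ as its 3rd.
D up to A♯ is 8 semitones, a half step wider than a perfect fifth, so the interval is augmented.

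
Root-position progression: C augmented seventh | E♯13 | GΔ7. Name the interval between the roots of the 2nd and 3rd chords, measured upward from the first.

diminished third

The roots are E♯ and G.
3 letter names make it a third; at 2 semitones (a whole step narrower than major) the quality is diminished.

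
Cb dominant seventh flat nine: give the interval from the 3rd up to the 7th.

d5

Cb7b9 (Cb dominant seventh flat nine): Cb–Eb–Gb–Bbb–Dbb.
3rd = Eb; 7th = Bbb.
5 letter names make it a fifth; at 6 semitones (a half step narrower than perfect) the quality is diminished.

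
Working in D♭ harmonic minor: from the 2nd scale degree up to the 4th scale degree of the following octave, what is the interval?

minor 10th

Spelling D♭ harmonic minor: D♭ E♭ F♭ G♭ A♭ B𝄫 C.
The 2nd scale degree is E♭ and the 4th scale degree (up an octave) is G♭.
E♭ up to G♭ is 15 semitones, a half step narrower than a major tenth, so the interval is minor.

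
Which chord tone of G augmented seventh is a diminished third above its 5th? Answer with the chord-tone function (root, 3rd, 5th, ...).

7th

Spelling the chord: G–B–D#–F.
The 5th is D#. A diminished third above D# is F.
F is the chord's 7th.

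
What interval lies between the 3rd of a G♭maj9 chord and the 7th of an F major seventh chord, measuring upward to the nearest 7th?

augmented fourth

G♭maj9 has B♭ as its 3rd, and F major seventh has E as its 7th.
4 letter names make it a fourth; at 6 semitones (a half step wider than perfect) the quality is augmented.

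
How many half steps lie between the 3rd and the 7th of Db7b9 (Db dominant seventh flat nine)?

Db7b9 is spelled Db, F, Ab, Cb, Ebb.
F to Cb is a diminished fifth: 6 semitones.

6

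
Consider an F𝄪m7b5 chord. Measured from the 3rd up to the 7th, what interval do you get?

perfect 5th

F𝄪ø (F𝄪 half-diminished seventh): F𝄪–A♯–C♯–E♯.
So we need the interval from A♯ up to E♯.
A♯ up to E♯ spans 5 letter names and 7 semitones — a perfect fifth.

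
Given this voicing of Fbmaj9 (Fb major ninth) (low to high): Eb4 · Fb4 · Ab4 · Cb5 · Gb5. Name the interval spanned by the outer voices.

minor 10th

The outer voices are Eb4 and Gb5.
10 letter names make it a tenth; at 15 semitones (a half step narrower than major) the quality is minor.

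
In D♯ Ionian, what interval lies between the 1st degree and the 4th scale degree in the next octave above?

The scale runs D♯ E♯ F𝄪 G♯ A♯ B♯ C𝄪.
1st degree = D♯; scale degree 4 (up an octave) = G♯.
From D♯ to G♯ is 17 semitones, exactly the perfect eleventh.

perfect eleventh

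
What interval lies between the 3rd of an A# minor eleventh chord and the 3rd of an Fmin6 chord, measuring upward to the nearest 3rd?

The 3rd of A# minor eleventh is C#; the 3rd of Fmin6 is Ab.
From C# to Ab: 7 semitones over a sixth = diminished.

diminished sixth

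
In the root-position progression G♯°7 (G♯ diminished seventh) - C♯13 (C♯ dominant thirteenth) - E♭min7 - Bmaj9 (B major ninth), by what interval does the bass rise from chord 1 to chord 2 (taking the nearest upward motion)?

The roots are G♯ and C♯.
G♯ up to C♯ spans 4 letter names and 5 semitones — a perfect fourth.

perfect 4th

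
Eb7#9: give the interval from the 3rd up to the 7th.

Spelling the chord: Eb-G-Bb-Db-F#.
That puts G below Db.
From G to Db: 6 semitones over a fifth = diminished.

diminished fifth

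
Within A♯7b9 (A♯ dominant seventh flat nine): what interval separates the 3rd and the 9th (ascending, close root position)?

diminished seventh

The chord tones of A♯ dominant seventh flat nine are A♯-C𝄪-E♯-G♯-B.
3rd = C𝄪; 9th = B.
C𝄪 up to B is 9 semitones, a whole step narrower than a major seventh, so the interval is diminished.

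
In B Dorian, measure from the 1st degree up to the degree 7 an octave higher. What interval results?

minor fourteenth

Spelling B Dorian: B C# D E F# G# A.
That puts B below A.
B up to A is 22 semitones, a half step narrower than a major fourteenth, so the interval is minor.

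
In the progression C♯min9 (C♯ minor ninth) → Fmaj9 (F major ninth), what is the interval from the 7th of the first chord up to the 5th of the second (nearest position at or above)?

The 7th of C♯min9 (C♯ minor ninth) is B; the 5th of Fmaj9 (F major ninth) is C.
From B to C: 1 semitone over a second = minor.

minor second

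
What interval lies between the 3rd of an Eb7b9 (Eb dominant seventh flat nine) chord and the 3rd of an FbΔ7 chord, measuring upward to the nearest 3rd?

The 3rd of Eb7b9 (Eb dominant seventh flat nine) is G; the 3rd of FbΔ7 is Ab.
G up to Ab is 1 semitone, a half step narrower than a major second, so the interval is minor.

minor second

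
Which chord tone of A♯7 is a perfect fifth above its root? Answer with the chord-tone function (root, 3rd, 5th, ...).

Spelling the chord: A♯–C𝄪–E♯–G♯.
The root is A♯. A perfect fifth above A♯ is E♯.
E♯ is the chord's 5th.

5th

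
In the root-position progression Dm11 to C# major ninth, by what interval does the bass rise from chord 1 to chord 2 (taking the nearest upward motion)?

The roots are D and C#.
D up to C# spans 7 letter names and 11 semitones — a major seventh.

major seventh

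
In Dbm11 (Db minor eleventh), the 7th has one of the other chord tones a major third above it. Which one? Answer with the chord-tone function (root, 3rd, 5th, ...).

The chord tones of Dbm11 (Db minor eleventh) are Db–Fb–Ab–Cb–Eb–Gb.
The 7th is Cb. A major third above Cb is Eb.
Eb is the chord's 9th.

9th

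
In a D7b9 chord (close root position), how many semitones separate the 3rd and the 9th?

9

D7b9: D, F#, A, C, Eb.
F# to Eb is a diminished seventh: 9 semitones.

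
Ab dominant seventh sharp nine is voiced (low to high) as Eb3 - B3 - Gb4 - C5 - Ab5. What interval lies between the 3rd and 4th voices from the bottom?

augmented fourth

Those voices are Gb4 and C5.
4 letter names make it a fourth; at 6 semitones (a half step wider than perfect) the quality is augmented.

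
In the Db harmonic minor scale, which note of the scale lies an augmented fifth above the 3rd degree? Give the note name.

C

The scale is Db Eb Fb Gb Ab Bbb C.
The 3rd degree is Fb; an augmented fifth above that is C — scale degree 7.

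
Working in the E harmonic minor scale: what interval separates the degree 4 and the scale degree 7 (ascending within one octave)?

augmented fourth

Spelling the E harmonic minor scale: E F# G A B C D#.
The degree 4 is A and the degree 7 is D#.
4 letter names make it a fourth; at 6 semitones (a half step wider than perfect) the quality is augmented.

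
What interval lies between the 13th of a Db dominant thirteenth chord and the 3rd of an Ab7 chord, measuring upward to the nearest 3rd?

Db dominant thirteenth has Bb as its 13th, and Ab7 has C as its 3rd.
Counting 2 letters and 2 half steps from Bb gives a major second.

major second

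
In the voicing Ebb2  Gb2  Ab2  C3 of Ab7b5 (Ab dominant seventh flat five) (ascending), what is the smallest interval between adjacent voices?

Adjacent intervals: Ebb2→Gb2 = major third; Gb2→Ab2 = major second; Ab2→C3 = major third.
The smallest is Gb2 to Ab2, a major second (2 semitones).

M2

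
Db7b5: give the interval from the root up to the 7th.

minor 7th

Db7b5 (Db dominant seventh flat five) is spelled Db F Abb Cb.
That puts Db below Cb.
7 letter names make it a seventh; at 10 semitones (a half step narrower than major) the quality is minor.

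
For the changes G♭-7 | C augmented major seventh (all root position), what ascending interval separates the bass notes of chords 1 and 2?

A4

The roots are G♭ and C.
G♭ up to C is 6 semitones, a half step wider than a perfect fourth, so the interval is augmented.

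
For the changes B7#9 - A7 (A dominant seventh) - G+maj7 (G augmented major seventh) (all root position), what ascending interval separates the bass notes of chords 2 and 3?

The roots are A and G.
A up to G is 10 semitones, a half step narrower than a major seventh, so the interval is minor.

minor seventh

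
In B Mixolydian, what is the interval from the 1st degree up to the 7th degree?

Spelling B Mixolydian: B C# D# E F# G# A.
The 1st degree is B and the 7th degree is A.
B up to A is 10 semitones, a half step narrower than a major seventh, so the interval is minor.

m7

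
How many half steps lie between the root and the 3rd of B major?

4

B major is spelled B, D#, F#.
B to D# is a major third: 4 semitones.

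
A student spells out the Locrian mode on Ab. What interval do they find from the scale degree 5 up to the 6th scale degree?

Ab locrian: Ab Bbb Cb Db Ebb Fb Gb.
That puts Ebb below Fb.
Counting 2 letters and 2 half steps from Ebb gives a major second.

M2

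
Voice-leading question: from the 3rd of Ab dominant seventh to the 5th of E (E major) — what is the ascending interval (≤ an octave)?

major seventh

Ab dominant seventh has C as its 3rd, and E (E major) has B as its 5th.
From C to B is 11 semitones, exactly the major seventh.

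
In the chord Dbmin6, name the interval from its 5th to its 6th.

Dbmin6: Db-Fb-Ab-Bb.
5th = Ab; 6th = Bb.
Counting 2 letters and 2 half steps from Ab gives a major second.

major second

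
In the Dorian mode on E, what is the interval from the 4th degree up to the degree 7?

P4

The scale runs E F# G A B C# D.
The 4th degree is A and the 7th degree is D.
Counting 4 letters and 5 half steps from A gives a perfect fourth.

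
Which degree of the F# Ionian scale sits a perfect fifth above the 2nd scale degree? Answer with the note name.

The scale is F# G# A# B C# D# E#.
The 2nd scale degree is G#; a perfect fifth above that is D# — scale degree 6.

D#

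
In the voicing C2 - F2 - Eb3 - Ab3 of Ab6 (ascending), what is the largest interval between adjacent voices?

Adjacent intervals: C2→F2 = perfect fourth; F2→Eb3 = minor seventh; Eb3→Ab3 = perfect fourth.
The largest is F2 to Eb3, a minor seventh (10 semitones).

m7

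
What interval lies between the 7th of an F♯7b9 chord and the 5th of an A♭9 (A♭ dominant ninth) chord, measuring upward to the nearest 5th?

diminished 8th

F♯7b9 has E as its 7th, and A♭9 (A♭ dominant ninth) has E♭ as its 5th.
From E to E♭: 11 semitones over an octave = diminished.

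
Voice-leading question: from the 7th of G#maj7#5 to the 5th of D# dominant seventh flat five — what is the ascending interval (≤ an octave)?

diminished third

G#maj7#5 has F## as its 7th, and D# dominant seventh flat five has A as its 5th.
F## up to A is 2 semitones, a whole step narrower than a major third, so the interval is diminished.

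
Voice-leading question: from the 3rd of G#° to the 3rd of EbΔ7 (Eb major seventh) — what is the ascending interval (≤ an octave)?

G#° has B as its 3rd, and EbΔ7 (Eb major seventh) has G as its 3rd.
B up to G is 8 semitones, a half step narrower than a major sixth, so the interval is minor.

minor 6th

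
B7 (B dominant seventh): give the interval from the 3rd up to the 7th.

d5

Spelling the chord: B–D♯–F♯–A.
That puts D♯ below A.
D♯ up to A is 6 semitones, a half step narrower than a perfect fifth, so the interval is diminished.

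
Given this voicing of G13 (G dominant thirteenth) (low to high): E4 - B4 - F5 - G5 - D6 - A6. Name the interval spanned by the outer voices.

The outer voices are E4 and A6.
Counting 18 letters and 29 half steps from E gives a perfect 18th.

perfect 18th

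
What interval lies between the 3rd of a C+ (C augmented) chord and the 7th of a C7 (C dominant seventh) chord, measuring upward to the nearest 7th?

diminished fifth

C+ (C augmented) has E as its 3rd, and C7 (C dominant seventh) has Bb as its 7th.
5 letter names make it a fifth; at 6 semitones (a half step narrower than perfect) the quality is diminished.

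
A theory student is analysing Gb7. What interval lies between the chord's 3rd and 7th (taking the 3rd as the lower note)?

Spelling the chord: Gb Bb Db Fb.
That puts Bb below Fb.
From Bb to Fb: 6 semitones over a fifth = diminished.

diminished fifth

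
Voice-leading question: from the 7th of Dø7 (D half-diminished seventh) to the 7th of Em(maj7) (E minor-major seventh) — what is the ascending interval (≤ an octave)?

augmented 2nd

The 7th of Dø7 (D half-diminished seventh) is C; the 7th of Em(maj7) (E minor-major seventh) is D#.
From C to D#: 3 semitones over a second = augmented.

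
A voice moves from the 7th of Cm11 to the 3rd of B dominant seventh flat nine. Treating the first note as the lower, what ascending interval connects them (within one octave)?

augmented third

The 7th of Cm11 is B♭; the 3rd of B dominant seventh flat nine is D♯.
B♭ up to D♯ is 5 semitones, a half step wider than a major third, so the interval is augmented.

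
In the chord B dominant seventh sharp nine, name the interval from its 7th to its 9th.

B dominant seventh sharp nine is spelled B-D#-F#-A-C##.
The 7th is A and the 9th is C##.
A up to C## is 5 semitones, a half step wider than a major third, so the interval is augmented.

augmented 3rd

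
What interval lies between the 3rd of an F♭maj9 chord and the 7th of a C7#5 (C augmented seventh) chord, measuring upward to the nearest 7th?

major second

The 3rd of F♭maj9 is A♭; the 7th of C7#5 (C augmented seventh) is B♭.
A♭ up to B♭ spans 2 letter names and 2 semitones — a major second.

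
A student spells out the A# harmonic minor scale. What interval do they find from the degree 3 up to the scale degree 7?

Spelling the A# harmonic minor scale: A# B# C# D# E# F# G##.
Degree 3 = C#; scale degree 7 = G##.
5 letter names make it a fifth; at 8 semitones (a half step wider than perfect) the quality is augmented.

A5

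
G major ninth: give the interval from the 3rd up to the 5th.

minor 3rd

Spelling the chord: G, B, D, F#, A.
That puts B below D.
B up to D is 3 semitones, a half step narrower than a major third, so the interval is minor.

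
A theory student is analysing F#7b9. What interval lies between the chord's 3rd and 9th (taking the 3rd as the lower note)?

F#7b9: F#, A#, C#, E, G.
The 3rd is A# and the 9th is G.
From A# to G: 9 semitones over a seventh = diminished.

diminished seventh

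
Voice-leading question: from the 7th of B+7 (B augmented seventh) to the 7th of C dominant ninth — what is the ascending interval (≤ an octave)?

minor 2nd

B+7 (B augmented seventh) has A as its 7th, and C dominant ninth has Bb as its 7th.
2 letter names make it a second; at 1 semitone (a half step narrower than major) the quality is minor.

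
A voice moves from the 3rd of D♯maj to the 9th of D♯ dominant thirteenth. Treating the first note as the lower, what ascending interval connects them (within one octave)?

D♯maj has F𝄪 as its 3rd, and D♯ dominant thirteenth has E♯ as its 9th.
7 letter names make it a seventh; at 10 semitones (a half step narrower than major) the quality is minor.

m7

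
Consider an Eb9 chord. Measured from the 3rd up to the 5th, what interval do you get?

minor 3rd

The chord tones of Eb9 (Eb dominant ninth) are Eb–G–Bb–Db–F.
So we need the interval from G up to Bb.
G up to Bb is 3 semitones, a half step narrower than a major third, so the interval is minor.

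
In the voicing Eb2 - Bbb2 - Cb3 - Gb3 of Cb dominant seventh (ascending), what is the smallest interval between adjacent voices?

major second

Adjacent intervals: Eb2→Bbb2 = diminished fifth; Bbb2→Cb3 = major second; Cb3→Gb3 = perfect fifth.
The smallest is Bbb2 to Cb3, a major second (2 semitones).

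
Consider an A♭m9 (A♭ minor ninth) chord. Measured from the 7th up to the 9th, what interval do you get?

A♭m9 is spelled A♭, C♭, E♭, G♭, B♭.
So we need the interval from G♭ up to B♭.
Counting 3 letters and 4 half steps from G♭ gives a major third.

major third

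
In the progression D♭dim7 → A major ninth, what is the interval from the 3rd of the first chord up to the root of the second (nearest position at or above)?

D♭dim7 has F♭ as its 3rd, and A major ninth has A as its root.
From F♭ to A: 5 semitones over a third = augmented.

A3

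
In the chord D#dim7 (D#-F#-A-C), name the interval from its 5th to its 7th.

minor third

5th = A; 7th = C.
From A to C: 3 semitones over a third = minor.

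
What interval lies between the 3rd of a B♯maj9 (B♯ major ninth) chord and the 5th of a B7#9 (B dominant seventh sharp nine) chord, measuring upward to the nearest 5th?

The 3rd of B♯maj9 (B♯ major ninth) is D𝄪; the 5th of B7#9 (B dominant seventh sharp nine) is F♯.
3 letter names make it a third; at 2 semitones (a whole step narrower than major) the quality is diminished.

diminished 3rd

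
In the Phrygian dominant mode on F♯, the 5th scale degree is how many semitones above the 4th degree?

2

The scale is F♯ G A♯ B C♯ D E.
B up to C♯ is a major second — 2 semitones.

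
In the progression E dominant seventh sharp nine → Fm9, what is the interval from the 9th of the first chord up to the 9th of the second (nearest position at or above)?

E dominant seventh sharp nine has F## as its 9th, and Fm9 has G as its 9th.
F## up to G is 0 semitones, a whole step narrower than a major second, so the interval is diminished.

diminished second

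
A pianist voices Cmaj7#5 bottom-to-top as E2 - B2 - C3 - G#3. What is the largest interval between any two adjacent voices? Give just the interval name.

A5

Adjacent intervals: E2→B2 = perfect fifth; B2→C3 = minor second; C3→G#3 = augmented fifth.
The largest is C3 to G#3, an augmented fifth (8 semitones).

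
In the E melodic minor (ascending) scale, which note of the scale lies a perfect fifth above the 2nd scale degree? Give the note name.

C#

The scale is E F# G A B C# D#.
The 2nd scale degree is F#; a perfect fifth above that is C# — scale degree 6.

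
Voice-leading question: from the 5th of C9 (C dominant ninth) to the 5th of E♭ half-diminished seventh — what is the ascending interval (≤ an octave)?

diminished third

The 5th of C9 (C dominant ninth) is G; the 5th of E♭ half-diminished seventh is B𝄫.
3 letter names make it a third; at 2 semitones (a whole step narrower than major) the quality is diminished.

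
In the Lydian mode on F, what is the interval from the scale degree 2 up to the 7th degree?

The scale runs F G A B C D E.
Scale degree 2 = G; 7th scale degree = E.
G up to E spans 6 letter names and 9 semitones — a major sixth.

major sixth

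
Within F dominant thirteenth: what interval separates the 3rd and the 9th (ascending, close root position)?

minor 7th

Spelling the chord: F A C E♭ G D.
So we need the interval from A up to G.
From A to G: 10 semitones over a seventh = minor.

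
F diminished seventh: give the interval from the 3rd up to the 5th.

m3

The chord tones of F°7 are F–A♭–C♭–E𝄫.
So we need the interval from A♭ up to C♭.
3 letter names make it a third; at 3 semitones (a half step narrower than major) the quality is minor.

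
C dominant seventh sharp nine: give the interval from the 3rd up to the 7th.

diminished fifth

C7#9 is spelled C E G Bb D#.
That puts E below Bb.
From E to Bb: 6 semitones over a fifth = diminished.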